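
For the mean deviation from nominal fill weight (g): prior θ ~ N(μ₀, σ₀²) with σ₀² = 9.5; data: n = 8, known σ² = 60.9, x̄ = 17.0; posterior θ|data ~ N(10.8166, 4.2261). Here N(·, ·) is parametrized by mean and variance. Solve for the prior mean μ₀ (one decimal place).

With known observation variance, the Normal–Normal posterior has precision τ_n = τ₀ + n/σ² and mean μ_n = (τ₀μ₀ + (n/σ²)x̄)/τ_n.
Here τ₀ = 1/9.5 = 0.105263 and τ_data = 8/60.9 = 0.131363, so τ_n = 0.236626.
Rearranging for μ₀: μ₀ = (μ_n·τ_n − τ_data·x̄)/τ₀ = (10.8166·0.236626 − 0.131363·17.0) / 0.105263 = 0.326318/0.105263 ≈ 3.1.

μ₀ = 3.1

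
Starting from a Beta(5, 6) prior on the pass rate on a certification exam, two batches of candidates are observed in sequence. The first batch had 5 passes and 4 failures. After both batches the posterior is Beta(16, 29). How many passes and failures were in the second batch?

Because Beta–binomial updating is additive in the counts, the combined data contributed (α_post−α_prior, β_post−β_prior) successes and failures.
Total across both batches: 16−5=11 passes, 29−6=23 failures.
Subtract the first batch: 11−5=6 passes and 23−4=19 failures.

6 passes and 19 failures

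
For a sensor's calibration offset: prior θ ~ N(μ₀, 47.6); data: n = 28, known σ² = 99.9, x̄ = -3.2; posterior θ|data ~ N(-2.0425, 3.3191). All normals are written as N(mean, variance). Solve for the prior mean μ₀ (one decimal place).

With known observation variance, the Normal–Normal posterior has precision τ_n = τ₀ + n/σ² and mean μ_n = (τ₀μ₀ + (n/σ²)x̄)/τ_n.
Here τ₀ = 1/47.6 = 0.021008 and τ_data = 28/99.9 = 0.280280, so τ_n = 0.301288.
Rearranging for μ₀: μ₀ = (μ_n·τ_n − τ_data·x̄)/τ₀ = (-2.0425·0.301288 − 0.280280·-3.2) / 0.021008 = 0.281515/0.021008 ≈ 13.4.

μ₀ = 13.4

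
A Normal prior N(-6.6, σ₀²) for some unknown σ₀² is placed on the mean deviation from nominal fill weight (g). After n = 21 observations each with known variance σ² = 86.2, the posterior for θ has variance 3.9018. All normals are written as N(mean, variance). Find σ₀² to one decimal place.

σ₀² = 78.9

For the Normal–Normal model with known σ², precisions add: τ_n = τ₀ + n/σ².
So 1/σ₀² = 1/3.9018 − 21/86.2 = 0.256292 − 0.243619 = 0.012673.
Hence σ₀² = 1/0.012673 ≈ 78.9.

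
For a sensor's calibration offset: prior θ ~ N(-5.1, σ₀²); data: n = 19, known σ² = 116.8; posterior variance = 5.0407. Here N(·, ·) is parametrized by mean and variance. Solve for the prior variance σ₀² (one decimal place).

σ₀² = 28.0

Posterior precision equals prior precision plus data precision: 1/σ_n² = 1/σ₀² + n/σ².
So 1/σ₀² = 1/5.0407 − 19/116.8 = 0.198385 − 0.162671 = 0.035714.
Hence σ₀² = 1/0.035714 ≈ 28.0.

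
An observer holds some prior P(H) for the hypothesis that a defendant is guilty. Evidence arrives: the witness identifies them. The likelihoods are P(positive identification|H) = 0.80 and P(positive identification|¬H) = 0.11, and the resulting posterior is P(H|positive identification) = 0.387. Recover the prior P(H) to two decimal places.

Bayes' rule in odds form gives O(H|E) = O(H)·[P(E|H)/P(E|¬H)], hence O(H) = O(H|E)/LR.
Posterior odds = 0.387/(1−0.387) = 0.6313. LR = 0.80/0.11 = 7.2727.
Prior odds = 0.6313/7.2727 = 0.0868, so P(H) = 0.0868/(1+0.0868) ≈ 0.08.

P(H) = 0.08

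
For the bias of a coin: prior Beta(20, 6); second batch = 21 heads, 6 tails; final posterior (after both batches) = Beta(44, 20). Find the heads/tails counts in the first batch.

Sequential conjugate updates are equivalent to a single update on the pooled data, so total successes = posterior α − prior α and total failures = posterior β − prior β.
Total across both batches: 44−20=24 heads, 20−6=14 tails.
Subtract the second batch: 24−21=3 heads and 14−6=8 tails.

3 heads and 8 tails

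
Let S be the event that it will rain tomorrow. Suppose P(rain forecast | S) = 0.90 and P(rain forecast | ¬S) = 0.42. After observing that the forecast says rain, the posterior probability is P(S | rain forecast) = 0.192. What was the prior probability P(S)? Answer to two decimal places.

P(S) = 0.10

In odds form, posterior odds = prior odds × likelihood ratio, so prior odds = posterior odds ÷ LR.
Posterior odds = 0.192/(1−0.192) = 0.2376. LR = 0.90/0.42 = 2.1429.
Prior odds = 0.2376/2.1429 = 0.1109, so P(S) = 0.1109/(1+0.1109) ≈ 0.10.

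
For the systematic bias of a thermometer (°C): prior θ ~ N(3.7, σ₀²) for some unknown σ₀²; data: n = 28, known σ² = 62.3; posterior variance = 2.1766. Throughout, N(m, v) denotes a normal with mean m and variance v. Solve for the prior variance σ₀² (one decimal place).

For the Normal–Normal model with known σ², precisions add: τ_n = τ₀ + n/σ².
So 1/σ₀² = 1/2.1766 − 28/62.3 = 0.459432 − 0.449438 = 0.009994.
Hence σ₀² = 1/0.009994 ≈ 100.1.

σ₀² = 100.1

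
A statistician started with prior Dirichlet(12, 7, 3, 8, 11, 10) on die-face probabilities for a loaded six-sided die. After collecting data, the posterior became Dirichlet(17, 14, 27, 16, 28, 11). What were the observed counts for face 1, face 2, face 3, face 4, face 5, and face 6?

For a Dirichlet(α) prior with multinomial counts c, the posterior is Dirichlet(α + c) componentwise.
Counts are posterior − prior componentwise: 17−12=5, 14−7=7, 27−3=24, 16−8=8, 28−11=17, 11−10=1.

counts (5, 7, 24, 8, 17, 1)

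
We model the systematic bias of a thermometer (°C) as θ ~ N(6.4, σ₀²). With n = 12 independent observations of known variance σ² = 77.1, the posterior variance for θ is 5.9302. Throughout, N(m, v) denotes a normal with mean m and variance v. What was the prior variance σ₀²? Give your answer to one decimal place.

For the Normal–Normal model with known σ², precisions add: τ_n = τ₀ + n/σ².
So 1/σ₀² = 1/5.9302 − 12/77.1 = 0.168628 − 0.155642 = 0.012986.
Hence σ₀² = 1/0.012986 ≈ 77.0.

σ₀² = 77.0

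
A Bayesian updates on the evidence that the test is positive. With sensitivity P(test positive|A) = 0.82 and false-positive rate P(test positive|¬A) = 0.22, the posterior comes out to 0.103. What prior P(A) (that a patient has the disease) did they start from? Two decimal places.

P(A) = 0.03

Bayes' rule in odds form gives O(A|E) = O(A)·[P(E|A)/P(E|¬A)], hence O(A) = O(A|E)/LR.
Posterior odds = 0.103/(1−0.103) = 0.1148. LR = 0.82/0.22 = 3.7273.
Prior odds = 0.1148/3.7273 = 0.0308, so P(A) = 0.0308/(1+0.0308) ≈ 0.03.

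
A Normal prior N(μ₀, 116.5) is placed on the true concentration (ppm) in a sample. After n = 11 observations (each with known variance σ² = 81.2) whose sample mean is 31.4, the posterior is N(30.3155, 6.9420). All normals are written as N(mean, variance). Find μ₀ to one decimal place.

μ₀ = 13.2

With known observation variance, the Normal–Normal posterior has precision τ_n = τ₀ + n/σ² and mean μ_n = (τ₀μ₀ + (n/σ²)x̄)/τ_n.
Here τ₀ = 1/116.5 = 0.008584 and τ_data = 11/81.2 = 0.135468, so τ_n = 0.144052.
Rearranging for μ₀: μ₀ = (μ_n·τ_n − τ_data·x̄)/τ₀ = (30.3155·0.144052 − 0.135468·31.4) / 0.008584 = 0.113313/0.008584 ≈ 13.2.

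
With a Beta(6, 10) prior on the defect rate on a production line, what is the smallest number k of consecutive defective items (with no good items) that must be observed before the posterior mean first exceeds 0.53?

After k defective items and 0 good items the posterior is Beta(6+k, 10), with mean (6+k)/(6+10+k).
Set (6+k)/(16+k) > 0.53 and solve: k > (0.53·16 − 6)/(1 − 0.53) = 5.277.
The smallest integer exceeding 5.277 is 6.

k = 6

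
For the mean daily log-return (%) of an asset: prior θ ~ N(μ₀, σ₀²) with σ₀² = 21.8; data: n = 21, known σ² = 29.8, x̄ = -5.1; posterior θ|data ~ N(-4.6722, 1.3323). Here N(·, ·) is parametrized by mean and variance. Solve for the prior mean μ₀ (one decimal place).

With known observation variance, the Normal–Normal posterior has precision τ_n = τ₀ + n/σ² and mean μ_n = (τ₀μ₀ + (n/σ²)x̄)/τ_n.
Here τ₀ = 1/21.8 = 0.045872 and τ_data = 21/29.8 = 0.704698, so τ_n = 0.750570.
Rearranging for μ₀: μ₀ = (μ_n·τ_n − τ_data·x̄)/τ₀ = (-4.6722·0.750570 − 0.704698·-5.1) / 0.045872 = 0.087147/0.045872 ≈ 1.9.

μ₀ = 1.9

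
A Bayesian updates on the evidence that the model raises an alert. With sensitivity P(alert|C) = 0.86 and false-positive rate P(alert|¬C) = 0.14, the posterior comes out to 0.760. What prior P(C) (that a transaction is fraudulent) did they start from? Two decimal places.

Bayes' rule in odds form gives O(C|E) = O(C)·[P(E|C)/P(E|¬C)], hence O(C) = O(C|E)/LR.
Posterior odds = 0.760/(1−0.760) = 3.1667. LR = 0.86/0.14 = 6.1429.
Prior odds = 3.1667/6.1429 = 0.5155, so P(C) = 0.5155/(1+0.5155) ≈ 0.34.

P(C) = 0.34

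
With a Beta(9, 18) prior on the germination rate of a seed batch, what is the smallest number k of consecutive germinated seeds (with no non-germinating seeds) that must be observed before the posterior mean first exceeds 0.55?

k = 14

After k germinated seeds and 0 non-germinating seeds the posterior is Beta(9+k, 18), with mean (9+k)/(9+18+k).
Set (9+k)/(27+k) > 0.55 and solve: k > (0.55·27 − 9)/(1 − 0.55) = 13.000.
The smallest integer exceeding 13.000 is 14.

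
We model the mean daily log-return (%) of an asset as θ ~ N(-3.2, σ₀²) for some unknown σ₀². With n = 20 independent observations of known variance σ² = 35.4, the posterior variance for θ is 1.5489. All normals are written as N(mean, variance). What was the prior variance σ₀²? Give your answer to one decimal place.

Posterior precision equals prior precision plus data precision: 1/σ_n² = 1/σ₀² + n/σ².
So 1/σ₀² = 1/1.5489 − 20/35.4 = 0.645619 − 0.564972 = 0.080647.
Hence σ₀² = 1/0.080647 ≈ 12.4.

σ₀² = 12.4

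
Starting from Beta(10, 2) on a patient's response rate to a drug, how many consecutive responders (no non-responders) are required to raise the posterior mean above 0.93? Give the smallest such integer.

After k responders and 0 non-responders the posterior is Beta(10+k, 2), with mean (10+k)/(10+2+k).
Set (10+k)/(12+k) > 0.93 and solve: k > (0.93·12 − 10)/(1 − 0.93) = 16.571.
The smallest integer exceeding 16.571 is 17, and checking k=17: (27)/(29) = 0.9310 > 0.93.

k = 17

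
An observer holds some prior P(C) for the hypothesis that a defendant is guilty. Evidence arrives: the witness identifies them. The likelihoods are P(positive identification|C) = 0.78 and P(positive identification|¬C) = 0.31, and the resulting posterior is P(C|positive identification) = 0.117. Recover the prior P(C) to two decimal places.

Bayes' rule in odds form gives O(C|E) = O(C)·[P(E|C)/P(E|¬C)], hence O(C) = O(C|E)/LR.
Posterior odds = 0.117/(1−0.117) = 0.1325. LR = 0.78/0.31 = 2.5161.
Prior odds = 0.1325/2.5161 = 0.0527, so P(C) = 0.0527/(1+0.0527) ≈ 0.05.

P(C) = 0.05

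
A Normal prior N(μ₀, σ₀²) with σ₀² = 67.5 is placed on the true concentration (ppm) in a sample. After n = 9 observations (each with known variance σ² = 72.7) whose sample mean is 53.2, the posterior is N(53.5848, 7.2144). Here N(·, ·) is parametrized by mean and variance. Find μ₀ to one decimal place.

μ₀ = 56.8

With known observation variance, the Normal–Normal posterior has precision τ_n = τ₀ + n/σ² and mean μ_n = (τ₀μ₀ + (n/σ²)x̄)/τ_n.
Here τ₀ = 1/67.5 = 0.014815 and τ_data = 9/72.7 = 0.123796, so τ_n = 0.138611.
Rearranging for μ₀: μ₀ = (μ_n·τ_n − τ_data·x̄)/τ₀ = (53.5848·0.138611 − 0.123796·53.2) / 0.014815 = 0.841496/0.014815 ≈ 56.8.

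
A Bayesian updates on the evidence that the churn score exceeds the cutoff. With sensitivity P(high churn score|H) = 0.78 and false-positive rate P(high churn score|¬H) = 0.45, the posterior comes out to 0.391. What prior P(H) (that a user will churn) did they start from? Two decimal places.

P(H) = 0.27

Bayes' rule in odds form gives O(H|E) = O(H)·[P(E|H)/P(E|¬H)], hence O(H) = O(H|E)/LR.
Posterior odds = 0.391/(1−0.391) = 0.6420. LR = 0.78/0.45 = 1.7333.
Prior odds = 0.6420/1.7333 = 0.3704, so P(H) = 0.3704/(1+0.3704) ≈ 0.27.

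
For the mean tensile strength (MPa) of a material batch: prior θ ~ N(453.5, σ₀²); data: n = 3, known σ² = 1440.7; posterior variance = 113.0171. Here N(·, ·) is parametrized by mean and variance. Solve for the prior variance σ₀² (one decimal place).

Posterior precision equals prior precision plus data precision: 1/σ_n² = 1/σ₀² + n/σ².
So 1/σ₀² = 1/113.0171 − 3/1440.7 = 0.008848 − 0.002082 = 0.006766.
Hence σ₀² = 1/0.006766 ≈ 147.8.

σ₀² = 147.8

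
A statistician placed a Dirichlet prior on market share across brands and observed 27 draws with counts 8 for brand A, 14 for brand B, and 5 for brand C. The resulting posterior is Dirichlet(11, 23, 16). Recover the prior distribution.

For a Dirichlet(α) prior with multinomial counts c, the posterior is Dirichlet(α + c) componentwise.
Subtract each count from the matching posterior parameter: 11−8=3, 23−14=9, 16−5=11.

Dirichlet(3, 9, 11)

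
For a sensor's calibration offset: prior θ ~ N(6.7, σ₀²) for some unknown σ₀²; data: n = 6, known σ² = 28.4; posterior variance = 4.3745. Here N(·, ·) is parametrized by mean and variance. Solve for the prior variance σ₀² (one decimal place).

σ₀² = 57.7

Posterior precision equals prior precision plus data precision: 1/σ_n² = 1/σ₀² + n/σ².
So 1/σ₀² = 1/4.3745 − 6/28.4 = 0.228598 − 0.211268 = 0.017330.
Hence σ₀² = 1/0.017330 ≈ 57.7.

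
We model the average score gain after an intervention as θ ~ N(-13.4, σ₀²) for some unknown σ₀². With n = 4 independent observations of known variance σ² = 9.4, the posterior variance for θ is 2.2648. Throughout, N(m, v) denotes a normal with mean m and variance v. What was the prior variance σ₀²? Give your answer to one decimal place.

σ₀² = 62.5

Posterior precision equals prior precision plus data precision: 1/σ_n² = 1/σ₀² + n/σ².
So 1/σ₀² = 1/2.2648 − 4/9.4 = 0.441540 − 0.425532 = 0.016008.
Hence σ₀² = 1/0.016008 ≈ 62.5.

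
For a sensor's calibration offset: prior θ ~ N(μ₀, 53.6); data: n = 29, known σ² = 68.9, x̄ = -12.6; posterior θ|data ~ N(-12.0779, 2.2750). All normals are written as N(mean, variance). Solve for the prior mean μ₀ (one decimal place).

μ₀ = -0.3

With known observation variance, the Normal–Normal posterior has precision τ_n = τ₀ + n/σ² and mean μ_n = (τ₀μ₀ + (n/σ²)x̄)/τ_n.
Here τ₀ = 1/53.6 = 0.018657 and τ_data = 29/68.9 = 0.420900, so τ_n = 0.439557.
Rearranging for μ₀: μ₀ = (μ_n·τ_n − τ_data·x̄)/τ₀ = (-12.0779·0.439557 − 0.420900·-12.6) / 0.018657 = -0.005585/0.018657 ≈ -0.3.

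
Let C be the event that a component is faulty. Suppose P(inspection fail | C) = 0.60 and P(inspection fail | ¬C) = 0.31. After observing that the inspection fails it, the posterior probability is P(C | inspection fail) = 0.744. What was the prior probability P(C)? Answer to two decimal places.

P(C) = 0.60

In odds form, posterior odds = prior odds × likelihood ratio, so prior odds = posterior odds ÷ LR.
Posterior odds = 0.744/(1−0.744) = 2.9062. LR = 0.60/0.31 = 1.9355.
Prior odds = 2.9062/1.9355 = 1.5015, so P(C) = 1.5015/(1+1.5015) ≈ 0.60.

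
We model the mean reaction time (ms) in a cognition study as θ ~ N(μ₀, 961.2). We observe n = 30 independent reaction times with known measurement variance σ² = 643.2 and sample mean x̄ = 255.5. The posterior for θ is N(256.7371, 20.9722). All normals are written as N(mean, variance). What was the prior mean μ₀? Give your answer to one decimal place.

μ₀ = 312.2

The posterior mean is a precision-weighted average: μ_n = (τ₀μ₀ + τ_data·x̄)/(τ₀+τ_data), with τ₀=1/σ₀² and τ_data=n/σ².
Here τ₀ = 1/961.2 = 0.001040 and τ_data = 30/643.2 = 0.046642, so τ_n = 0.047682.
Rearranging for μ₀: μ₀ = (μ_n·τ_n − τ_data·x̄)/τ₀ = (256.7371·0.047682 − 0.046642·255.5) / 0.001040 = 0.324707/0.001040 ≈ 312.2.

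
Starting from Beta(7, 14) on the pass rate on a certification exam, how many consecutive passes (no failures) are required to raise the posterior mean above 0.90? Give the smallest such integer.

After k passes and 0 failures the posterior is Beta(7+k, 14), with mean (7+k)/(7+14+k).
Set (7+k)/(21+k) > 0.90 and solve: k > (0.90·21 − 7)/(1 − 0.90) = 119.000.
The smallest integer exceeding 119.000 is 120.

k = 120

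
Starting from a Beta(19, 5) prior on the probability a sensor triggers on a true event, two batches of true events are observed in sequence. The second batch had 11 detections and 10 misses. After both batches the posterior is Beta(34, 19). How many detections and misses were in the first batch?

Sequential conjugate updates are equivalent to a single update on the pooled data, so total successes = posterior α − prior α and total failures = posterior β − prior β.
Total across both batches: 34−19=15 detections, 19−5=14 misses.
Subtract the second batch: 15−11=4 detections and 14−10=4 misses.

4 detections and 4 misses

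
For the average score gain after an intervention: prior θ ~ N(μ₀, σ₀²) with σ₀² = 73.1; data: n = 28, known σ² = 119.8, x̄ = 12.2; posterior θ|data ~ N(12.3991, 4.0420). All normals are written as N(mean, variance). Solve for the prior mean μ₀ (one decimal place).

The posterior mean is a precision-weighted average: μ_n = (τ₀μ₀ + τ_data·x̄)/(τ₀+τ_data), with τ₀=1/σ₀² and τ_data=n/σ².
Here τ₀ = 1/73.1 = 0.013680 and τ_data = 28/119.8 = 0.233723, so τ_n = 0.247403.
Rearranging for μ₀: μ₀ = (μ_n·τ_n − τ_data·x̄)/τ₀ = (12.3991·0.247403 − 0.233723·12.2) / 0.013680 = 0.216154/0.013680 ≈ 15.8.

μ₀ = 15.8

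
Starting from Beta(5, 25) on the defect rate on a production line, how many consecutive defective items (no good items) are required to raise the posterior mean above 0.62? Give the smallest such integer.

k = 36

After k defective items and 0 good items the posterior is Beta(5+k, 25), with mean (5+k)/(5+25+k).
Set (5+k)/(30+k) > 0.62 and solve: k > (0.62·30 − 5)/(1 − 0.62) = 35.789.
The smallest integer exceeding 35.789 is 36, and checking k=36: (41)/(66) = 0.6212 > 0.62.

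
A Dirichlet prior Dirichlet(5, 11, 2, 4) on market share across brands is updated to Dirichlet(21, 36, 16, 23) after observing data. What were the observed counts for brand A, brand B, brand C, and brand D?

For a Dirichlet(α) prior with multinomial counts c, the posterior is Dirichlet(α + c) componentwise.
Counts are posterior − prior componentwise: 21−5=16, 36−11=25, 16−2=14, 23−4=19.

counts (16, 25, 14, 19)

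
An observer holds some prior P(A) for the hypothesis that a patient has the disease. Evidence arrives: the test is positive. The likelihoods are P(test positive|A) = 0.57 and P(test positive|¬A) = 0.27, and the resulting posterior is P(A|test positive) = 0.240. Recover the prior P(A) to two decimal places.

P(A) = 0.13

In odds form, posterior odds = prior odds × likelihood ratio, so prior odds = posterior odds ÷ LR.
Posterior odds = 0.240/(1−0.240) = 0.3158. LR = 0.57/0.27 = 2.1111.
Prior odds = 0.3158/2.1111 = 0.1496, so P(A) = 0.1496/(1+0.1496) ≈ 0.13.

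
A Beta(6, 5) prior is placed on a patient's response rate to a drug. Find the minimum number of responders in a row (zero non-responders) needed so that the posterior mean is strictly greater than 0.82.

After k responders and 0 non-responders the posterior is Beta(6+k, 5), with mean (6+k)/(6+5+k).
Set (6+k)/(11+k) > 0.82 and solve: k > (0.82·11 − 6)/(1 − 0.82) = 16.778.
The smallest integer exceeding 16.778 is 17, and checking k=17: (23)/(28) = 0.8214 > 0.82.

k = 17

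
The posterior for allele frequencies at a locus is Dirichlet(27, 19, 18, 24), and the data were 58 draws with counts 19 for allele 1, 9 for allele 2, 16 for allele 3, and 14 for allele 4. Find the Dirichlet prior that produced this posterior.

For a Dirichlet(α) prior with multinomial counts c, the posterior is Dirichlet(α + c) componentwise.
Subtract each count from the matching posterior parameter: 27−19=8, 19−9=10, 18−16=2, 24−14=10.

Dirichlet(8, 10, 2, 10)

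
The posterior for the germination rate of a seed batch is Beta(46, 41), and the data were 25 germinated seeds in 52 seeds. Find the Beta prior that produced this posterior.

Beta(21, 14)

Under Beta–binomial conjugacy the posterior parameters are (α+s, β+f).
Subtract the data counts: 46−25=21, 41−27=14.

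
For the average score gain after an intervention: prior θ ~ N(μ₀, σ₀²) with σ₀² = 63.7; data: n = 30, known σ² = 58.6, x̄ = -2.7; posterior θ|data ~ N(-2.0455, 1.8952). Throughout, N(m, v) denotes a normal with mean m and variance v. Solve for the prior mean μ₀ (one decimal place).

μ₀ = 19.3

With known observation variance, the Normal–Normal posterior has precision τ_n = τ₀ + n/σ² and mean μ_n = (τ₀μ₀ + (n/σ²)x̄)/τ_n.
Here τ₀ = 1/63.7 = 0.015699 and τ_data = 30/58.6 = 0.511945, so τ_n = 0.527644.
Rearranging for μ₀: μ₀ = (μ_n·τ_n − τ_data·x̄)/τ₀ = (-2.0455·0.527644 − 0.511945·-2.7) / 0.015699 = 0.302956/0.015699 ≈ 19.3.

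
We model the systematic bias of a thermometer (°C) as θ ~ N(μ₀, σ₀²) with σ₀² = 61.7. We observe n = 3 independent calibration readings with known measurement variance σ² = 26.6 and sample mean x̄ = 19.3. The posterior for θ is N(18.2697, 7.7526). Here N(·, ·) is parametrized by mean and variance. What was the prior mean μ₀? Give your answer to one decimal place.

The posterior mean is a precision-weighted average: μ_n = (τ₀μ₀ + τ_data·x̄)/(τ₀+τ_data), with τ₀=1/σ₀² and τ_data=n/σ².
Here τ₀ = 1/61.7 = 0.016207 and τ_data = 3/26.6 = 0.112782, so τ_n = 0.128989.
Rearranging for μ₀: μ₀ = (μ_n·τ_n − τ_data·x̄)/τ₀ = (18.2697·0.128989 − 0.112782·19.3) / 0.016207 = 0.179898/0.016207 ≈ 11.1.

μ₀ = 11.1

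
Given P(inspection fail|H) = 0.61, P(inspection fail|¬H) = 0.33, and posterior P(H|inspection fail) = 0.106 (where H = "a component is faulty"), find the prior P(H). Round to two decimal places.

P(H) = 0.06

Bayes' rule in odds form gives O(H|E) = O(H)·[P(E|H)/P(E|¬H)], hence O(H) = O(H|E)/LR.
Posterior odds = 0.106/(1−0.106) = 0.1186. LR = 0.61/0.33 = 1.8485.
Prior odds = 0.1186/1.8485 = 0.0642, so P(H) = 0.0642/(1+0.0642) ≈ 0.06.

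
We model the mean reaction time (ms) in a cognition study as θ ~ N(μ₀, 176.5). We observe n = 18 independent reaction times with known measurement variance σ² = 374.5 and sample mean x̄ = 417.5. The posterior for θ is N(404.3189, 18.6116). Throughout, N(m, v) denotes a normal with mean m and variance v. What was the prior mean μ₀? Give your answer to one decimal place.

μ₀ = 292.5

The posterior mean is a precision-weighted average: μ_n = (τ₀μ₀ + τ_data·x̄)/(τ₀+τ_data), with τ₀=1/σ₀² and τ_data=n/σ².
Here τ₀ = 1/176.5 = 0.005666 and τ_data = 18/374.5 = 0.048064, so τ_n = 0.053730.
Rearranging for μ₀: μ₀ = (μ_n·τ_n − τ_data·x̄)/τ₀ = (404.3189·0.053730 − 0.048064·417.5) / 0.005666 = 1.657334/0.005666 ≈ 292.5.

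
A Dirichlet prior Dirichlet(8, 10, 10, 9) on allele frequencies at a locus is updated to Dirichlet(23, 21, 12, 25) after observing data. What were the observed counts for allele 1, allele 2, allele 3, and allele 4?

counts (15, 11, 2, 16)

For a Dirichlet(α) prior with multinomial counts c, the posterior is Dirichlet(α + c) componentwise.
Counts are posterior − prior componentwise: 23−8=15, 21−10=11, 12−10=2, 25−9=16.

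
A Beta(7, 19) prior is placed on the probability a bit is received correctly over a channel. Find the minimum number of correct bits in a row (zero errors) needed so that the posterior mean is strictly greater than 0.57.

k = 19

After k correct bits and 0 errors the posterior is Beta(7+k, 19), with mean (7+k)/(7+19+k).
Set (7+k)/(26+k) > 0.57 and solve: k > (0.57·26 − 7)/(1 − 0.57) = 18.186.
The smallest integer exceeding 18.186 is 19.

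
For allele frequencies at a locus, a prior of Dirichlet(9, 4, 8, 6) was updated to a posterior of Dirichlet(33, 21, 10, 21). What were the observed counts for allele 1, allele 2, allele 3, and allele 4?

For a Dirichlet(α) prior with multinomial counts c, the posterior is Dirichlet(α + c) componentwise.
Counts are posterior − prior componentwise: 33−9=24, 21−4=17, 10−8=2, 21−6=15.

counts (24, 17, 2, 15)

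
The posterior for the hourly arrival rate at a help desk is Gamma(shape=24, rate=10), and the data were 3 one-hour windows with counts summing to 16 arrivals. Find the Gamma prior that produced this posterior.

Gamma(shape=8, rate=7)

A Gamma(α, β) prior (rate parametrization) on a Poisson rate with n observations summing to S gives posterior Gamma(α+S, β+n).
So α = 24 − 16 = 8 and β = 10 − 3 = 7.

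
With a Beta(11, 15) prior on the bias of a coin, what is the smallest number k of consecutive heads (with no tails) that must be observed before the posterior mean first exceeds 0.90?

k = 125

After k heads and 0 tails the posterior is Beta(11+k, 15), with mean (11+k)/(11+15+k).
Set (11+k)/(26+k) > 0.90 and solve: k > (0.90·26 − 11)/(1 − 0.90) = 124.000.
The smallest integer exceeding 124.000 is 125, and checking k=125: (136)/(151) = 0.9007 > 0.90.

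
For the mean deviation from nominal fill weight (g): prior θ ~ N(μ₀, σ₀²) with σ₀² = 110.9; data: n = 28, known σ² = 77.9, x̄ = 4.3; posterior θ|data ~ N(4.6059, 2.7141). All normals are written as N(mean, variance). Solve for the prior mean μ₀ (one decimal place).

The posterior mean is a precision-weighted average: μ_n = (τ₀μ₀ + τ_data·x̄)/(τ₀+τ_data), with τ₀=1/σ₀² and τ_data=n/σ².
Here τ₀ = 1/110.9 = 0.009017 and τ_data = 28/77.9 = 0.359435, so τ_n = 0.368452.
Rearranging for μ₀: μ₀ = (μ_n·τ_n − τ_data·x̄)/τ₀ = (4.6059·0.368452 − 0.359435·4.3) / 0.009017 = 0.151483/0.009017 ≈ 16.8.

μ₀ = 16.8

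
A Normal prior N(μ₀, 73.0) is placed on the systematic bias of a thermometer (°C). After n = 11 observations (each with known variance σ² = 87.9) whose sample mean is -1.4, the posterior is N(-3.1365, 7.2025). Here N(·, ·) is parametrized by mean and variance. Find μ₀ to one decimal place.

The posterior mean is a precision-weighted average: μ_n = (τ₀μ₀ + τ_data·x̄)/(τ₀+τ_data), with τ₀=1/σ₀² and τ_data=n/σ².
Here τ₀ = 1/73.0 = 0.013699 and τ_data = 11/87.9 = 0.125142, so τ_n = 0.138841.
Rearranging for μ₀: μ₀ = (μ_n·τ_n − τ_data·x̄)/τ₀ = (-3.1365·0.138841 − 0.125142·-1.4) / 0.013699 = -0.260276/0.013699 ≈ -19.0.

μ₀ = -19.0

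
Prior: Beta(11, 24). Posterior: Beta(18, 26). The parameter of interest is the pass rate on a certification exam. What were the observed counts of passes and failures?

7 passes and 2 failures

Beta is conjugate to the binomial likelihood: posterior = Beta(α+s, β+f).
Match parameters: s=18−11=7, f=26−24=2.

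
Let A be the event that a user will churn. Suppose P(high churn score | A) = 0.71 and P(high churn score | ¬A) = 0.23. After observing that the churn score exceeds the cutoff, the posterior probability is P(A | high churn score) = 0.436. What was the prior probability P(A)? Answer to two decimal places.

P(A) = 0.20

Bayes' rule in odds form gives O(A|E) = O(A)·[P(E|A)/P(E|¬A)], hence O(A) = O(A|E)/LR.
Posterior odds = 0.436/(1−0.436) = 0.7730. LR = 0.71/0.23 = 3.0870.
Prior odds = 0.7730/3.0870 = 0.2504, so P(A) = 0.2504/(1+0.2504) ≈ 0.20.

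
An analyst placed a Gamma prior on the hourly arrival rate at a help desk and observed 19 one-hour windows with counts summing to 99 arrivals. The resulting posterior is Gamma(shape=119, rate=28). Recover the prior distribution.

Gamma(shape=20, rate=9)

A Gamma(α, β) prior (rate parametrization) on a Poisson rate with n observations summing to S gives posterior Gamma(α+S, β+n).
So α = 119 − 99 = 20 and β = 28 − 19 = 9.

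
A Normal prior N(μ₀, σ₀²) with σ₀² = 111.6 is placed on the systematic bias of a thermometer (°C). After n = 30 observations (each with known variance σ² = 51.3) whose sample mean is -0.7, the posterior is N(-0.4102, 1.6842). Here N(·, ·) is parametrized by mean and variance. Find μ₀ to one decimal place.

μ₀ = 18.5

The posterior mean is a precision-weighted average: μ_n = (τ₀μ₀ + τ_data·x̄)/(τ₀+τ_data), with τ₀=1/σ₀² and τ_data=n/σ².
Here τ₀ = 1/111.6 = 0.008961 and τ_data = 30/51.3 = 0.584795, so τ_n = 0.593756.
Rearranging for μ₀: μ₀ = (μ_n·τ_n − τ_data·x̄)/τ₀ = (-0.4102·0.593756 − 0.584795·-0.7) / 0.008961 = 0.165798/0.008961 ≈ 18.5.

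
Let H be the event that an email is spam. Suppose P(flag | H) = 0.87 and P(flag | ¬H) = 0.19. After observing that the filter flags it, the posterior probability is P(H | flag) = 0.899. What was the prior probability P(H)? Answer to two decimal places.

P(H) = 0.66

In odds form, posterior odds = prior odds × likelihood ratio, so prior odds = posterior odds ÷ LR.
Posterior odds = 0.899/(1−0.899) = 8.9010. LR = 0.87/0.19 = 4.5789.
Prior odds = 8.9010/4.5789 = 1.9439, so P(H) = 1.9439/(1+1.9439) ≈ 0.66.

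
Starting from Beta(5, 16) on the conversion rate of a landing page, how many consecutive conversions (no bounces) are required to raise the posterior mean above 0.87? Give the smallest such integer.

k = 103

After k conversions and 0 bounces the posterior is Beta(5+k, 16), with mean (5+k)/(5+16+k).
Set (5+k)/(21+k) > 0.87 and solve: k > (0.87·21 − 5)/(1 − 0.87) = 102.077.
The smallest integer exceeding 102.077 is 103.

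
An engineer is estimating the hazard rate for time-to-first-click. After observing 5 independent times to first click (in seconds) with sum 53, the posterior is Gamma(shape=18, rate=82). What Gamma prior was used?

Gamma–exponential conjugacy: posterior shape = α + n, posterior rate = β + Σtᵢ.
So α = 18 − 5 = 13 and β = 82 − 53 = 29.

Gamma(shape=13, rate=29)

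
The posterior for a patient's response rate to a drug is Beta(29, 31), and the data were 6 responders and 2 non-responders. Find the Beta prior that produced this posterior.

Under Beta–binomial conjugacy the posterior parameters are (α+s, β+f).
Subtract the data counts: 29−6=23, 31−2=29.

Beta(23, 29)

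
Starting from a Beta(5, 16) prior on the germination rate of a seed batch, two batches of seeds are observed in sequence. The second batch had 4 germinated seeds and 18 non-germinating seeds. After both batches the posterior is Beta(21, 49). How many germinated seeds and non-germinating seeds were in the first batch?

12 germinated seeds and 15 non-germinating seeds

Sequential conjugate updates are equivalent to a single update on the pooled data, so total successes = posterior α − prior α and total failures = posterior β − prior β.
Total across both batches: 21−5=16 germinated seeds, 49−16=33 non-germinating seeds.
Subtract the second batch: 16−4=12 germinated seeds and 33−18=15 non-germinating seeds.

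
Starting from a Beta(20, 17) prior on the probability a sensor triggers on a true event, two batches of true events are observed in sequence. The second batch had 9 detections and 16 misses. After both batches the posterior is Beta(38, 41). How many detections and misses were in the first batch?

Because Beta–binomial updating is additive in the counts, the combined data contributed (α_post−α_prior, β_post−β_prior) successes and failures.
Total across both batches: 38−20=18 detections, 41−17=24 misses.
Subtract the second batch: 18−9=9 detections and 24−16=8 misses.

9 detections and 8 misses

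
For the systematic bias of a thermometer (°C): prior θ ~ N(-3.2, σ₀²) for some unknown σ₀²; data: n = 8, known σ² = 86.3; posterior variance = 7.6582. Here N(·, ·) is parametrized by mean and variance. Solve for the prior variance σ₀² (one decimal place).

σ₀² = 26.4

For the Normal–Normal model with known σ², precisions add: τ_n = τ₀ + n/σ².
So 1/σ₀² = 1/7.6582 − 8/86.3 = 0.130579 − 0.092700 = 0.037879.
Hence σ₀² = 1/0.037879 ≈ 26.4.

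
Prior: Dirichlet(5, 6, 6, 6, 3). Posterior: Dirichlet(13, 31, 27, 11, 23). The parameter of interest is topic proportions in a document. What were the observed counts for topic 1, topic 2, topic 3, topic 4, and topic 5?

For a Dirichlet(α) prior with multinomial counts c, the posterior is Dirichlet(α + c) componentwise.
Counts are posterior − prior componentwise: 13−5=8, 31−6=25, 27−6=21, 11−6=5, 23−3=20.

counts (8, 25, 21, 5, 20)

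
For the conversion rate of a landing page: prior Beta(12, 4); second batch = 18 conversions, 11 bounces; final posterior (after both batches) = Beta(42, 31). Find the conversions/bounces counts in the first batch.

Sequential conjugate updates are equivalent to a single update on the pooled data, so total successes = posterior α − prior α and total failures = posterior β − prior β.
Total across both batches: 42−12=30 conversions, 31−4=27 bounces.
Subtract the second batch: 30−18=12 conversions and 27−11=16 bounces.

12 conversions and 16 bounces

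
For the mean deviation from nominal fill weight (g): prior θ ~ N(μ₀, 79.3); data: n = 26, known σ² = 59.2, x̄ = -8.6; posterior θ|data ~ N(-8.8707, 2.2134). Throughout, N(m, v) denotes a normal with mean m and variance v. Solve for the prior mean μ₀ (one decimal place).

μ₀ = -18.3

With known observation variance, the Normal–Normal posterior has precision τ_n = τ₀ + n/σ² and mean μ_n = (τ₀μ₀ + (n/σ²)x̄)/τ_n.
Here τ₀ = 1/79.3 = 0.012610 and τ_data = 26/59.2 = 0.439189, so τ_n = 0.451799.
Rearranging for μ₀: μ₀ = (μ_n·τ_n − τ_data·x̄)/τ₀ = (-8.8707·0.451799 − 0.439189·-8.6) / 0.012610 = -0.230748/0.012610 ≈ -18.3.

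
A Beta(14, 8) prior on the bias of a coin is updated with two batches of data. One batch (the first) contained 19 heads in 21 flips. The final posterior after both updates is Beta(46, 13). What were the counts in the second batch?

13 heads and 3 tails

Because Beta–binomial updating is additive in the counts, the combined data contributed (α_post−α_prior, β_post−β_prior) successes and failures.
Total across both batches: 46−14=32 heads, 13−8=5 tails.
Subtract the first batch: 32−19=13 heads and 5−2=3 tails.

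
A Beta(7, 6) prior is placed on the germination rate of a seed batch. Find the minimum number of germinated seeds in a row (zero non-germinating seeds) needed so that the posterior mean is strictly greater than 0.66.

After k germinated seeds and 0 non-germinating seeds the posterior is Beta(7+k, 6), with mean (7+k)/(7+6+k).
Set (7+k)/(13+k) > 0.66 and solve: k > (0.66·13 − 7)/(1 − 0.66) = 4.647.
The smallest integer exceeding 4.647 is 5.

k = 5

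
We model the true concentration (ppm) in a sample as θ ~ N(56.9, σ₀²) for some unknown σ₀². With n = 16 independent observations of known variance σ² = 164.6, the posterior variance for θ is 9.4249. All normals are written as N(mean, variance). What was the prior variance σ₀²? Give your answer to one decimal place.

σ₀² = 112.4

For the Normal–Normal model with known σ², precisions add: τ_n = τ₀ + n/σ².
So 1/σ₀² = 1/9.4249 − 16/164.6 = 0.106102 − 0.097205 = 0.008897.
Hence σ₀² = 1/0.008897 ≈ 112.4.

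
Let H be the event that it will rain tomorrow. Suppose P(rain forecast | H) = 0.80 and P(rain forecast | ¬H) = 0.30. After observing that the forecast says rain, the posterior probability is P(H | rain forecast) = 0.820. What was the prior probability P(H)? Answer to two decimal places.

P(H) = 0.63

Bayes' rule in odds form gives O(H|E) = O(H)·[P(E|H)/P(E|¬H)], hence O(H) = O(H|E)/LR.
Posterior odds = 0.820/(1−0.820) = 4.5556. LR = 0.80/0.30 = 2.6667.
Prior odds = 4.5556/2.6667 = 1.7083, so P(H) = 1.7083/(1+1.7083) ≈ 0.63.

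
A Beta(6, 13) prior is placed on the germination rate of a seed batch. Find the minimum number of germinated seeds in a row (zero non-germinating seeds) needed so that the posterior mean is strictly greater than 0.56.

After k germinated seeds and 0 non-germinating seeds the posterior is Beta(6+k, 13), with mean (6+k)/(6+13+k).
Set (6+k)/(19+k) > 0.56 and solve: k > (0.56·19 − 6)/(1 − 0.56) = 10.545.
The smallest integer exceeding 10.545 is 11.

k = 11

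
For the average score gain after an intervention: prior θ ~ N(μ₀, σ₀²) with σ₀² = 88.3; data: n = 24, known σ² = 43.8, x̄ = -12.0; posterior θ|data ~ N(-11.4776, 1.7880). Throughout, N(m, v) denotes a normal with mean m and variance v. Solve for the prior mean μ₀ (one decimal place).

μ₀ = 13.8

With known observation variance, the Normal–Normal posterior has precision τ_n = τ₀ + n/σ² and mean μ_n = (τ₀μ₀ + (n/σ²)x̄)/τ_n.
Here τ₀ = 1/88.3 = 0.011325 and τ_data = 24/43.8 = 0.547945, so τ_n = 0.559270.
Rearranging for μ₀: μ₀ = (μ_n·τ_n − τ_data·x̄)/τ₀ = (-11.4776·0.559270 − 0.547945·-12.0) / 0.011325 = 0.156263/0.011325 ≈ 13.8.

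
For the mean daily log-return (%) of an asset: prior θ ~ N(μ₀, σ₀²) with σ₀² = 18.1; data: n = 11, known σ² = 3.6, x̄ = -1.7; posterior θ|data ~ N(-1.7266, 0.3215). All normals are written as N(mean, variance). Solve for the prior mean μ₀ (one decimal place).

μ₀ = -3.2

With known observation variance, the Normal–Normal posterior has precision τ_n = τ₀ + n/σ² and mean μ_n = (τ₀μ₀ + (n/σ²)x̄)/τ_n.
Here τ₀ = 1/18.1 = 0.055249 and τ_data = 11/3.6 = 3.055556, so τ_n = 3.110805.
Rearranging for μ₀: μ₀ = (μ_n·τ_n − τ_data·x̄)/τ₀ = (-1.7266·3.110805 − 3.055556·-1.7) / 0.055249 = -0.176671/0.055249 ≈ -3.2.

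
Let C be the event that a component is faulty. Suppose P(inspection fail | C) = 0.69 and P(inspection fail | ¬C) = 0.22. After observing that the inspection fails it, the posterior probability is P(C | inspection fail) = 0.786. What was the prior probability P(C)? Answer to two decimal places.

Bayes' rule in odds form gives O(C|E) = O(C)·[P(E|C)/P(E|¬C)], hence O(C) = O(C|E)/LR.
Posterior odds = 0.786/(1−0.786) = 3.6729. LR = 0.69/0.22 = 3.1364.
Prior odds = 3.6729/3.1364 = 1.1711, so P(C) = 1.1711/(1+1.1711) ≈ 0.54.

P(C) = 0.54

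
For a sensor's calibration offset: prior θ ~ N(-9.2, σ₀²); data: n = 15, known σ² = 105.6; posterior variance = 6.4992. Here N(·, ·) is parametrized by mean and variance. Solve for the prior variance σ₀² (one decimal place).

σ₀² = 84.6

For the Normal–Normal model with known σ², precisions add: τ_n = τ₀ + n/σ².
So 1/σ₀² = 1/6.4992 − 15/105.6 = 0.153865 − 0.142045 = 0.011820.
Hence σ₀² = 1/0.011820 ≈ 84.6.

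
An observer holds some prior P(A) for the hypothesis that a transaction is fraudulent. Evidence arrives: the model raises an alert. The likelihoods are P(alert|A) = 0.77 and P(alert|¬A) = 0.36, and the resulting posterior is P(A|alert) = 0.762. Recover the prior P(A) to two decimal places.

In odds form, posterior odds = prior odds × likelihood ratio, so prior odds = posterior odds ÷ LR.
Posterior odds = 0.762/(1−0.762) = 3.2017. LR = 0.77/0.36 = 2.1389.
Prior odds = 3.2017/2.1389 = 1.4969, so P(A) = 1.4969/(1+1.4969) ≈ 0.60.

P(A) = 0.60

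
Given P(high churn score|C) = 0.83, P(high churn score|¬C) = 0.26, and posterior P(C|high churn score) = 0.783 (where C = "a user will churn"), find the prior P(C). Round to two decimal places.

P(C) = 0.53

In odds form, posterior odds = prior odds × likelihood ratio, so prior odds = posterior odds ÷ LR.
Posterior odds = 0.783/(1−0.783) = 3.6083. LR = 0.83/0.26 = 3.1923.
Prior odds = 3.6083/3.1923 = 1.1303, so P(C) = 1.1303/(1+1.1303) ≈ 0.53.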